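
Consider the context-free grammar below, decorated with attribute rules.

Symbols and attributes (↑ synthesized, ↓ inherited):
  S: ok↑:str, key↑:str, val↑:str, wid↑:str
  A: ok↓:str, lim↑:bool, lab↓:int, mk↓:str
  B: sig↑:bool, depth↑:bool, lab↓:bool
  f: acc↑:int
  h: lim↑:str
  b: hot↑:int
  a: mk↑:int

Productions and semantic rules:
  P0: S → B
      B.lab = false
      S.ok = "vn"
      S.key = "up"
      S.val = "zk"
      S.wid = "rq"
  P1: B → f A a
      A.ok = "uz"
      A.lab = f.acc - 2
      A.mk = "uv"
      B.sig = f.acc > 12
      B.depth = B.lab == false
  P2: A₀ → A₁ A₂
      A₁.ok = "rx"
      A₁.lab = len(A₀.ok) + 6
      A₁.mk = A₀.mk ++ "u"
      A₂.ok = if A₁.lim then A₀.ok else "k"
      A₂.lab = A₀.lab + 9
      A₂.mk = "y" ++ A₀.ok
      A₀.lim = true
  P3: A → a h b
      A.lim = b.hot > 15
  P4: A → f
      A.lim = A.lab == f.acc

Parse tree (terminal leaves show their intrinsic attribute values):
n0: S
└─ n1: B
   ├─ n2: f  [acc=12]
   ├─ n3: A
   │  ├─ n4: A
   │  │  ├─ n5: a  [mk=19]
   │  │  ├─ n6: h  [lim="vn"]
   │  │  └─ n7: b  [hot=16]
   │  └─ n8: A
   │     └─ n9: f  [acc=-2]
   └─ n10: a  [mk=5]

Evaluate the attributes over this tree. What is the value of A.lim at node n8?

1. n1.lab = false  [false]
2. n2.acc = 12  [terminal]
3. n3.ok = "uz"  ["uz"]
4. n3.lab = 10  [f.acc - 2]
5. n3.mk = "uv"  ["uv"]
6. n4.ok = "rx"  ["rx"]
7. n4.lab = 8  [len(A₀.ok) + 6]
8. n4.mk = "uvu"  [A₀.mk ++ "u"]
9. n5.mk = 19  [terminal]
10. n6.lim = "vn"  [terminal]
11. n7.hot = 16  [terminal]
12. n4.lim = true  [b.hot > 15]
13. n8.ok = "uz"  [if A₁.lim then A₀.ok else "k"]
14. n8.lab = 19  [A₀.lab + 9]
15. n8.mk = "yuz"  ["y" ++ A₀.ok]
16. n9.acc = -2  [terminal]
17. n8.lim = false  [A.lab == f.acc]
18. n3.lim = true  [true]
19. n10.mk = 5  [terminal]
20. n1.sig = false  [f.acc > 12]
21. n1.depth = true  [B.lab == false]
22. n0.ok = "vn"  ["vn"]
23. n0.key = "up"  ["up"]
24. n0.val = "zk"  ["zk"]
25. n0.wid = "rq"  ["rq"]

false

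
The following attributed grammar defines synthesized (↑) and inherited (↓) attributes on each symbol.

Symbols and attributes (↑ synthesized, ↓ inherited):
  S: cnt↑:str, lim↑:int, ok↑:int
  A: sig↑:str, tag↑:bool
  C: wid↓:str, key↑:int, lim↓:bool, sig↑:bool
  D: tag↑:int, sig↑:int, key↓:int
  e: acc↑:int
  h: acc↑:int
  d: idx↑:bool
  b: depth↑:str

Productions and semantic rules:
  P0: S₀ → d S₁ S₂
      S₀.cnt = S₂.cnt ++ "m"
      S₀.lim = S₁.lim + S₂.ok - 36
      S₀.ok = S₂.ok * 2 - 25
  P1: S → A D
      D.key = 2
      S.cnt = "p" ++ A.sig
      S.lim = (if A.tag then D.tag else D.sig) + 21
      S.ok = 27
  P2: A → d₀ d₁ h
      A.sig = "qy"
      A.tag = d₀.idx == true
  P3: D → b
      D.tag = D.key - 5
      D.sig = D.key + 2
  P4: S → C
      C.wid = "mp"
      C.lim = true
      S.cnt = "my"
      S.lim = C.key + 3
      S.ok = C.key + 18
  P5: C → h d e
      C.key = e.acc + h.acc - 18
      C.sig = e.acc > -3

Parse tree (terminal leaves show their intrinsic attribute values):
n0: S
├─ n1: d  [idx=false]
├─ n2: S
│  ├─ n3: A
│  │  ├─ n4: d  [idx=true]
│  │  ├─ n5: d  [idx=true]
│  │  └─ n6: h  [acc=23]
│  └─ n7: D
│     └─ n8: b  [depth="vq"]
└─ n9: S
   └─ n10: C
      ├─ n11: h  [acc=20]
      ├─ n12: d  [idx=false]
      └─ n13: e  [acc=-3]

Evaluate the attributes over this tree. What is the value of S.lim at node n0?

1. n1.idx = false  [terminal]
2. n4.idx = true  [terminal]
3. n5.idx = true  [terminal]
4. n6.acc = 23  [terminal]
5. n3.sig = "qy"  ["qy"]
6. n3.tag = true  [d₀.idx == true]
7. n7.key = 2  [2]
8. n8.depth = "vq"  [terminal]
9. n7.tag = -3  [D.key - 5]
10. n7.sig = 4  [D.key + 2]
11. n2.cnt = "pqy"  ["p" ++ A.sig]
12. n2.lim = 18  [(if A.tag then D.tag else D.sig) + 21]
13. n2.ok = 27  [27]
14. n10.wid = "mp"  ["mp"]
15. n10.lim = true  [true]
16. n11.acc = 20  [terminal]
17. n12.idx = false  [terminal]
18. n13.acc = -3  [terminal]
19. n10.key = -1  [e.acc + h.acc - 18]
20. n10.sig = false  [e.acc > -3]
21. n9.cnt = "my"  ["my"]
22. n9.lim = 2  [C.key + 3]
23. n9.ok = 17  [C.key + 18]
24. n0.cnt = "mym"  [S₂.cnt ++ "m"]
25. n0.lim = -1  [S₁.lim + S₂.ok - 36]
26. n0.ok = 9  [S₂.ok * 2 - 25]

-1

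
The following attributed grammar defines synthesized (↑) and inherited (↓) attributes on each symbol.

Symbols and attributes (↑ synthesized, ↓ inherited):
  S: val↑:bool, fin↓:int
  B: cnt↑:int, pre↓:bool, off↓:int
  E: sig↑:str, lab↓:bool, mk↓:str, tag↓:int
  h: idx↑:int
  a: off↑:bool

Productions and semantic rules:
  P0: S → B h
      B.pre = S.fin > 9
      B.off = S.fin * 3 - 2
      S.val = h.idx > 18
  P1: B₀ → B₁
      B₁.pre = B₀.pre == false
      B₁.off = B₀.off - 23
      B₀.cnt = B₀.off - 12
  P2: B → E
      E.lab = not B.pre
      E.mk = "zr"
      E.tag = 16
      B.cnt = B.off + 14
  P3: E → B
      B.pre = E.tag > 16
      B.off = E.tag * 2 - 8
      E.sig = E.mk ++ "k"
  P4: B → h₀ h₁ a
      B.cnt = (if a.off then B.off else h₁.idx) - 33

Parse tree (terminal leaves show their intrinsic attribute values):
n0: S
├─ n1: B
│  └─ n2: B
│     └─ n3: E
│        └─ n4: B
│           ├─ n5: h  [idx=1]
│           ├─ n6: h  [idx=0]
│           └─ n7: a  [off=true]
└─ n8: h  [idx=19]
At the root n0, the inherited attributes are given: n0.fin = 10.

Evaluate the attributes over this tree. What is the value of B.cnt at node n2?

19

1. n0.fin = 10  [given at root]
2. n1.pre = true  [S.fin > 9]
3. n1.off = 28  [S.fin * 3 - 2]
4. n2.pre = false  [B₀.pre == false]
5. n2.off = 5  [B₀.off - 23]
6. n3.lab = true  [not B.pre]
7. n3.mk = "zr"  ["zr"]
8. n3.tag = 16  [16]
9. n4.pre = false  [E.tag > 16]
10. n4.off = 24  [E.tag * 2 - 8]
11. n5.idx = 1  [terminal]
12. n6.idx = 0  [terminal]
13. n7.off = true  [terminal]
14. n4.cnt = -9  [(if a.off then B.off else h₁.idx) - 33]
15. n3.sig = "zrk"  [E.mk ++ "k"]
16. n2.cnt = 19  [B.off + 14]
17. n1.cnt = 16  [B₀.off - 12]
18. n8.idx = 19  [terminal]
19. n0.val = true  [h.idx > 18]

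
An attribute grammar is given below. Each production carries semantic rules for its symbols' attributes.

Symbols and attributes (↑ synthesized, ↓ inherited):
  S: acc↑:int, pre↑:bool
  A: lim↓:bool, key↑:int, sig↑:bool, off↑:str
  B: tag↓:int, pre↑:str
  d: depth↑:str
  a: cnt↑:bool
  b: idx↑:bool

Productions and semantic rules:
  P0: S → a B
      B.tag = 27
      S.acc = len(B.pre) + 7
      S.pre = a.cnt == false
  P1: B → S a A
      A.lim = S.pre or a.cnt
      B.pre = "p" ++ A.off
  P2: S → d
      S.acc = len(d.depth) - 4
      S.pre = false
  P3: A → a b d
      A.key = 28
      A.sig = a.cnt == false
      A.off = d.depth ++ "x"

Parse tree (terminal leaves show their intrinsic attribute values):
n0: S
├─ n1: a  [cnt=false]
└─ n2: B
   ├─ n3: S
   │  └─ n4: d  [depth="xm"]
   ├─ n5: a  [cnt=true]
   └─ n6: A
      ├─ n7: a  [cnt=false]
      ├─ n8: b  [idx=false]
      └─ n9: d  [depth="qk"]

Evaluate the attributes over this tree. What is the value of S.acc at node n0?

1. n1.cnt = false  [terminal]
2. n2.tag = 27  [27]
3. n4.depth = "xm"  [terminal]
4. n3.acc = -2  [len(d.depth) - 4]
5. n3.pre = false  [false]
6. n5.cnt = true  [terminal]
7. n6.lim = true  [S.pre or a.cnt]
8. n7.cnt = false  [terminal]
9. n8.idx = false  [terminal]
10. n9.depth = "qk"  [terminal]
11. n6.key = 28  [28]
12. n6.sig = true  [a.cnt == false]
13. n6.off = "qkx"  [d.depth ++ "x"]
14. n2.pre = "pqkx"  ["p" ++ A.off]
15. n0.acc = 11  [len(B.pre) + 7]
16. n0.pre = true  [a.cnt == false]

11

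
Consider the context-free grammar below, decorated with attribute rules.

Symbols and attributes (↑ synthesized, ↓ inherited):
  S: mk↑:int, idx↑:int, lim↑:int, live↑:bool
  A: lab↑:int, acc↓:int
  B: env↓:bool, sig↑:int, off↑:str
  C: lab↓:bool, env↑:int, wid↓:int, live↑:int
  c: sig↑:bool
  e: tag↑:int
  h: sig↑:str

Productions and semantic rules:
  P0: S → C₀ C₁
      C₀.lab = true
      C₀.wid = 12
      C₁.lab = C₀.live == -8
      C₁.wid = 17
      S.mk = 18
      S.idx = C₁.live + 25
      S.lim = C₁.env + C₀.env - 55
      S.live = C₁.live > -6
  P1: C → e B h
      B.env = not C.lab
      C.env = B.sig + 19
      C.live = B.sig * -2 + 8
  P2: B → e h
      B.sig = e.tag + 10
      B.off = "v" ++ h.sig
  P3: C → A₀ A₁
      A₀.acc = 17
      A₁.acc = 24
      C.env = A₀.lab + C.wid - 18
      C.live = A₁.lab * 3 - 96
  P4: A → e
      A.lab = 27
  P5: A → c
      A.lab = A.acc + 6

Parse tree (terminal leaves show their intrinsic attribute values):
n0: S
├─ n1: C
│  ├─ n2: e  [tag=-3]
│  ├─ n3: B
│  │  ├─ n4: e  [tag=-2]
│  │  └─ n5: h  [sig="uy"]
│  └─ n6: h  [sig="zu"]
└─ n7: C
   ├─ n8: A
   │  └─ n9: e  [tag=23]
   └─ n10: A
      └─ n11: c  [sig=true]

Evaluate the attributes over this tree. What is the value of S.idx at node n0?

19

1. n1.lab = true  [true]
2. n1.wid = 12  [12]
3. n2.tag = -3  [terminal]
4. n3.env = false  [not C.lab]
5. n4.tag = -2  [terminal]
6. n5.sig = "uy"  [terminal]
7. n3.sig = 8  [e.tag + 10]
8. n3.off = "vuy"  ["v" ++ h.sig]
9. n6.sig = "zu"  [terminal]
10. n1.env = 27  [B.sig + 19]
11. n1.live = -8  [B.sig * -2 + 8]
12. n7.lab = true  [C₀.live == -8]
13. n7.wid = 17  [17]
14. n8.acc = 17  [17]
15. n9.tag = 23  [terminal]
16. n8.lab = 27  [27]
17. n10.acc = 24  [24]
18. n11.sig = true  [terminal]
19. n10.lab = 30  [A.acc + 6]
20. n7.env = 26  [A₀.lab + C.wid - 18]
21. n7.live = -6  [A₁.lab * 3 - 96]
22. n0.mk = 18  [18]
23. n0.idx = 19  [C₁.live + 25]
24. n0.lim = -2  [C₁.env + C₀.env - 55]
25. n0.live = false  [C₁.live > -6]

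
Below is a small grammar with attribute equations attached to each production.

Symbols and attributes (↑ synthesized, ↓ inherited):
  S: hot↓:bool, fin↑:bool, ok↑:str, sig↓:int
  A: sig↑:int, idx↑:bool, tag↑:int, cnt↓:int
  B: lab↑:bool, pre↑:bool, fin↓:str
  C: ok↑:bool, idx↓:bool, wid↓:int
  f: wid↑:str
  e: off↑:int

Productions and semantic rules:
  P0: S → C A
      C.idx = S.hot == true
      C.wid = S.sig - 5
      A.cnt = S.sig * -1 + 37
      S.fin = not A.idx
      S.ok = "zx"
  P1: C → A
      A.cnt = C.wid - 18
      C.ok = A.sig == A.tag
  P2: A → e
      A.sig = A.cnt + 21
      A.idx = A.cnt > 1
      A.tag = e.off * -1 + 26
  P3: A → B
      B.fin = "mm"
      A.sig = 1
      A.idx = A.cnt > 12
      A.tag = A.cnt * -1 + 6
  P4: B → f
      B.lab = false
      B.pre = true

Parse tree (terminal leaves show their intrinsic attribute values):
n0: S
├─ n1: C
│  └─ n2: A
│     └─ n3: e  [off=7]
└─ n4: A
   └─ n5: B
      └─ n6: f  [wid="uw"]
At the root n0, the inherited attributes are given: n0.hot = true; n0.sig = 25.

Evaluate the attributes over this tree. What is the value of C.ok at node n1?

1. n0.hot = true  [given at root]
2. n0.sig = 25  [given at root]
3. n1.idx = true  [S.hot == true]
4. n1.wid = 20  [S.sig - 5]
5. n2.cnt = 2  [C.wid - 18]
6. n3.off = 7  [terminal]
7. n2.sig = 23  [A.cnt + 21]
8. n2.idx = true  [A.cnt > 1]
9. n2.tag = 19  [e.off * -1 + 26]
10. n1.ok = false  [A.sig == A.tag]
11. n4.cnt = 12  [S.sig * -1 + 37]
12. n5.fin = "mm"  ["mm"]
13. n6.wid = "uw"  [terminal]
14. n5.lab = false  [false]
15. n5.pre = true  [true]
16. n4.sig = 1  [1]
17. n4.idx = false  [A.cnt > 12]
18. n4.tag = -6  [A.cnt * -1 + 6]
19. n0.fin = true  [not A.idx]
20. n0.ok = "zx"  ["zx"]

false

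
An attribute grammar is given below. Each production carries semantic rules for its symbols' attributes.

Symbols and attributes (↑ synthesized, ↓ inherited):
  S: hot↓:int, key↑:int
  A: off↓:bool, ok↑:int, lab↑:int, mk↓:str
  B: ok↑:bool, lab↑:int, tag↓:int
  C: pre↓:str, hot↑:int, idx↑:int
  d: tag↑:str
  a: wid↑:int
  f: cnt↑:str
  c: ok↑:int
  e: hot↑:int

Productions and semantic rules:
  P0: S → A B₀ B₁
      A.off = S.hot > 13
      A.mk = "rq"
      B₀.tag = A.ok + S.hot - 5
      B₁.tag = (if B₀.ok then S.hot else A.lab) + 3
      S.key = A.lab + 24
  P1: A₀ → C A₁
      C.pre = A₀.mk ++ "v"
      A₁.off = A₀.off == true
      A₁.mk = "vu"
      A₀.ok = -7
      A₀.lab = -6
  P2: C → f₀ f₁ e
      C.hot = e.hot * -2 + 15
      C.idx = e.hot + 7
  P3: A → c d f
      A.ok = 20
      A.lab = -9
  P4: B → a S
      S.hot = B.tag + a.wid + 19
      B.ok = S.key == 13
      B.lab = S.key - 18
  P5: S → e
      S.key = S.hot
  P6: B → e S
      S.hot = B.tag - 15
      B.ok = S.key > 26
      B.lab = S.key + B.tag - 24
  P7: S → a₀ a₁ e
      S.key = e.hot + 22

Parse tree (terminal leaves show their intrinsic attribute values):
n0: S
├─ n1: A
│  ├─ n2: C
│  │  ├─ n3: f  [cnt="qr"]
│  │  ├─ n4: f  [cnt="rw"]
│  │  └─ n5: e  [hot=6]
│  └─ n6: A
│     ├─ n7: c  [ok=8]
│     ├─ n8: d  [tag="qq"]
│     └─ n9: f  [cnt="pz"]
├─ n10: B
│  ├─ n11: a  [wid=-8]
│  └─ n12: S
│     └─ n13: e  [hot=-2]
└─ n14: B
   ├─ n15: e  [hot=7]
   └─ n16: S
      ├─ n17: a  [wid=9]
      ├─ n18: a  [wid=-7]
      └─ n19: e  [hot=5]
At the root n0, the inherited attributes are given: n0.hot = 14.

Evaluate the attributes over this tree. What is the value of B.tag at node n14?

1. n0.hot = 14  [given at root]
2. n1.off = true  [S.hot > 13]
3. n1.mk = "rq"  ["rq"]
4. n2.pre = "rqv"  [A₀.mk ++ "v"]
5. n3.cnt = "qr"  [terminal]
6. n4.cnt = "rw"  [terminal]
7. n5.hot = 6  [terminal]
8. n2.hot = 3  [e.hot * -2 + 15]
9. n2.idx = 13  [e.hot + 7]
10. n6.off = true  [A₀.off == true]
11. n6.mk = "vu"  ["vu"]
12. n7.ok = 8  [terminal]
13. n8.tag = "qq"  [terminal]
14. n9.cnt = "pz"  [terminal]
15. n6.ok = 20  [20]
16. n6.lab = -9  [-9]
17. n1.ok = -7  [-7]
18. n1.lab = -6  [-6]
19. n10.tag = 2  [A.ok + S.hot - 5]
20. n11.wid = -8  [terminal]
21. n12.hot = 13  [B.tag + a.wid + 19]
22. n13.hot = -2  [terminal]
23. n12.key = 13  [S.hot]
24. n10.ok = true  [S.key == 13]
25. n10.lab = -5  [S.key - 18]
26. n14.tag = 17  [(if B₀.ok then S.hot else A.lab) + 3]
27. n15.hot = 7  [terminal]
28. n16.hot = 2  [B.tag - 15]
29. n17.wid = 9  [terminal]
30. n18.wid = -7  [terminal]
31. n19.hot = 5  [terminal]
32. n16.key = 27  [e.hot + 22]
33. n14.ok = true  [S.key > 26]
34. n14.lab = 20  [S.key + B.tag - 24]
35. n0.key = 18  [A.lab + 24]

17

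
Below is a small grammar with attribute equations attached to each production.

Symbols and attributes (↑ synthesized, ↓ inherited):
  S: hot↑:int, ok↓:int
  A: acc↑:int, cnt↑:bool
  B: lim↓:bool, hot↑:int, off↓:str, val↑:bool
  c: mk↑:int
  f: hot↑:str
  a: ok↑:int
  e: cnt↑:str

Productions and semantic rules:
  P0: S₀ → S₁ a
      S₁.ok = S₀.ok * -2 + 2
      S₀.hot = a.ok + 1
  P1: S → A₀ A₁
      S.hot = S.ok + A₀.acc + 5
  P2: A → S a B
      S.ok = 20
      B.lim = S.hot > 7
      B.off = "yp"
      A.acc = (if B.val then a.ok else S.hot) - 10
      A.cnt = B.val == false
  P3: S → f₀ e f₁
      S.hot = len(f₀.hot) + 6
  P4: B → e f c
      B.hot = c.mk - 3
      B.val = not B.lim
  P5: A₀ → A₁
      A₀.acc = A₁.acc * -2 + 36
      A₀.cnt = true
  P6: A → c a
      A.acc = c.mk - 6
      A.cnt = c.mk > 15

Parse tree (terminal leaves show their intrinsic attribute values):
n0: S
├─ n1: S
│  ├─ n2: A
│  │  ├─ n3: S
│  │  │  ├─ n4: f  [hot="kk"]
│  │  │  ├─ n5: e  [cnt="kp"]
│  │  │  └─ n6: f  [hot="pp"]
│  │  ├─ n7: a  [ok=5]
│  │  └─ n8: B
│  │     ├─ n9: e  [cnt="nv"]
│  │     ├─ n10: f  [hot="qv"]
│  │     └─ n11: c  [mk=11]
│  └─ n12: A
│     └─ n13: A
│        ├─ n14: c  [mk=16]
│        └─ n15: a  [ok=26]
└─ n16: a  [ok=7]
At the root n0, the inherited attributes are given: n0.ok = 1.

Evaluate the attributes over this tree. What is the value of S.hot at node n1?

1. n0.ok = 1  [given at root]
2. n1.ok = 0  [S₀.ok * -2 + 2]
3. n3.ok = 20  [20]
4. n4.hot = "kk"  [terminal]
5. n5.cnt = "kp"  [terminal]
6. n6.hot = "pp"  [terminal]
7. n3.hot = 8  [len(f₀.hot) + 6]
8. n7.ok = 5  [terminal]
9. n8.lim = true  [S.hot > 7]
10. n8.off = "yp"  ["yp"]
11. n9.cnt = "nv"  [terminal]
12. n10.hot = "qv"  [terminal]
13. n11.mk = 11  [terminal]
14. n8.hot = 8  [c.mk - 3]
15. n8.val = false  [not B.lim]
16. n2.acc = -2  [(if B.val then a.ok else S.hot) - 10]
17. n2.cnt = true  [B.val == false]
18. n14.mk = 16  [terminal]
19. n15.ok = 26  [terminal]
20. n13.acc = 10  [c.mk - 6]
21. n13.cnt = true  [c.mk > 15]
22. n12.acc = 16  [A₁.acc * -2 + 36]
23. n12.cnt = true  [true]
24. n1.hot = 3  [S.ok + A₀.acc + 5]
25. n16.ok = 7  [terminal]
26. n0.hot = 8  [a.ok + 1]

3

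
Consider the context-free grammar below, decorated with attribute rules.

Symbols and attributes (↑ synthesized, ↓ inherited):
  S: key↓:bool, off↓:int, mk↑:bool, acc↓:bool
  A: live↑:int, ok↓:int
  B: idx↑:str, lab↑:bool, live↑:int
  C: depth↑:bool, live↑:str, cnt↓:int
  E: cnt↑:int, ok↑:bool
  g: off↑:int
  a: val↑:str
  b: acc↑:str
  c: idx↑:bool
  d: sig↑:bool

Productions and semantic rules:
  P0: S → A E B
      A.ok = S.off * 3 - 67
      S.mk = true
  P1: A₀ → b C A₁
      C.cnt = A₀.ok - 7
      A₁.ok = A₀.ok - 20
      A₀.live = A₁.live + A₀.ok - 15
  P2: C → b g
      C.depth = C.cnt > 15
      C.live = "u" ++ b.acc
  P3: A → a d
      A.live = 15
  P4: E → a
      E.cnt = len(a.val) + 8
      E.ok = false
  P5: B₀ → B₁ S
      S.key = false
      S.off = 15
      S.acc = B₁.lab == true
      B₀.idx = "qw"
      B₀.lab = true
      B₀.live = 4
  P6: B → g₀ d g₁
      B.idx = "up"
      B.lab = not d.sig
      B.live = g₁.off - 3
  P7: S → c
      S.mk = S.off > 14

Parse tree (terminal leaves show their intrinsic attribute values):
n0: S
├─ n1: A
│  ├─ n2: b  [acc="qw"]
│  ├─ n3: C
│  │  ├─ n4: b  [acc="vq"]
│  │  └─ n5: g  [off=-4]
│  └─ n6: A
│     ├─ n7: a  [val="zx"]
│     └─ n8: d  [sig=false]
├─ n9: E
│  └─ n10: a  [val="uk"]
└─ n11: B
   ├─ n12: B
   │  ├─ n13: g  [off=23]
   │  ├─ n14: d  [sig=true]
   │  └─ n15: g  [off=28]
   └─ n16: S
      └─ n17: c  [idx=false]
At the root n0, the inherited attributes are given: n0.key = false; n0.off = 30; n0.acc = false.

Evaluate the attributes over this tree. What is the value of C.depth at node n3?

true

1. n0.key = false  [given at root]
2. n0.off = 30  [given at root]
3. n0.acc = false  [given at root]
4. n1.ok = 23  [S.off * 3 - 67]
5. n2.acc = "qw"  [terminal]
6. n3.cnt = 16  [A₀.ok - 7]
7. n4.acc = "vq"  [terminal]
8. n5.off = -4  [terminal]
9. n3.depth = true  [C.cnt > 15]
10. n3.live = "uvq"  ["u" ++ b.acc]
11. n6.ok = 3  [A₀.ok - 20]
12. n7.val = "zx"  [terminal]
13. n8.sig = false  [terminal]
14. n6.live = 15  [15]
15. n1.live = 23  [A₁.live + A₀.ok - 15]
16. n10.val = "uk"  [terminal]
17. n9.cnt = 10  [len(a.val) + 8]
18. n9.ok = false  [false]
19. n13.off = 23  [terminal]
20. n14.sig = true  [terminal]
21. n15.off = 28  [terminal]
22. n12.idx = "up"  ["up"]
23. n12.lab = false  [not d.sig]
24. n12.live = 25  [g₁.off - 3]
25. n16.key = false  [false]
26. n16.off = 15  [15]
27. n16.acc = false  [B₁.lab == true]
28. n17.idx = false  [terminal]
29. n16.mk = true  [S.off > 14]
30. n11.idx = "qw"  ["qw"]
31. n11.lab = true  [true]
32. n11.live = 4  [4]
33. n0.mk = true  [true]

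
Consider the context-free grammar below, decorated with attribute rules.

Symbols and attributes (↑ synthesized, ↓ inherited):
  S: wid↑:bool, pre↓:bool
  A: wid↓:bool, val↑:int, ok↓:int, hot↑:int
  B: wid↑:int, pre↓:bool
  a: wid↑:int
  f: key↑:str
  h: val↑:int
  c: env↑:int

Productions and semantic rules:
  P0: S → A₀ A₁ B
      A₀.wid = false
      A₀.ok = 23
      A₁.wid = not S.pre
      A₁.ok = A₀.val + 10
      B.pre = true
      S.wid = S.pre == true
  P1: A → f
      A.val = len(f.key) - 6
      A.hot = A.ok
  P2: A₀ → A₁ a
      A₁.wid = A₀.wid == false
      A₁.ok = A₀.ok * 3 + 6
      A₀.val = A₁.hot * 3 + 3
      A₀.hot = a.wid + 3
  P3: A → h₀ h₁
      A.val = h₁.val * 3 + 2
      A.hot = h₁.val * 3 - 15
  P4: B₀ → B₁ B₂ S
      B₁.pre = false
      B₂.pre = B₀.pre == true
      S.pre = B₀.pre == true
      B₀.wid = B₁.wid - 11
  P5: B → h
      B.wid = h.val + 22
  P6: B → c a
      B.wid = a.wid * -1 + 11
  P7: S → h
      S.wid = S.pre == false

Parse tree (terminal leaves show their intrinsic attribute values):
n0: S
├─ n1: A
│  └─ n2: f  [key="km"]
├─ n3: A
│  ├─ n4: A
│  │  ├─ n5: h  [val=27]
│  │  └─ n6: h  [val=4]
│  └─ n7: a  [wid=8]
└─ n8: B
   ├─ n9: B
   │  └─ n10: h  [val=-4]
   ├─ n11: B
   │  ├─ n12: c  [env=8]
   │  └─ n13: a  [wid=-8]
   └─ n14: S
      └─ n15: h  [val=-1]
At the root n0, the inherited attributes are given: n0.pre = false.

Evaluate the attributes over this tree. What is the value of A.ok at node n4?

1. n0.pre = false  [given at root]
2. n1.wid = false  [false]
3. n1.ok = 23  [23]
4. n2.key = "km"  [terminal]
5. n1.val = -4  [len(f.key) - 6]
6. n1.hot = 23  [A.ok]
7. n3.wid = true  [not S.pre]
8. n3.ok = 6  [A₀.val + 10]
9. n4.wid = false  [A₀.wid == false]
10. n4.ok = 24  [A₀.ok * 3 + 6]
11. n5.val = 27  [terminal]
12. n6.val = 4  [terminal]
13. n4.val = 14  [h₁.val * 3 + 2]
14. n4.hot = -3  [h₁.val * 3 - 15]
15. n7.wid = 8  [terminal]
16. n3.val = -6  [A₁.hot * 3 + 3]
17. n3.hot = 11  [a.wid + 3]
18. n8.pre = true  [true]
19. n9.pre = false  [false]
20. n10.val = -4  [terminal]
21. n9.wid = 18  [h.val + 22]
22. n11.pre = true  [B₀.pre == true]
23. n12.env = 8  [terminal]
24. n13.wid = -8  [terminal]
25. n11.wid = 19  [a.wid * -1 + 11]
26. n14.pre = true  [B₀.pre == true]
27. n15.val = -1  [terminal]
28. n14.wid = false  [S.pre == false]
29. n8.wid = 7  [B₁.wid - 11]
30. n0.wid = false  [S.pre == true]

24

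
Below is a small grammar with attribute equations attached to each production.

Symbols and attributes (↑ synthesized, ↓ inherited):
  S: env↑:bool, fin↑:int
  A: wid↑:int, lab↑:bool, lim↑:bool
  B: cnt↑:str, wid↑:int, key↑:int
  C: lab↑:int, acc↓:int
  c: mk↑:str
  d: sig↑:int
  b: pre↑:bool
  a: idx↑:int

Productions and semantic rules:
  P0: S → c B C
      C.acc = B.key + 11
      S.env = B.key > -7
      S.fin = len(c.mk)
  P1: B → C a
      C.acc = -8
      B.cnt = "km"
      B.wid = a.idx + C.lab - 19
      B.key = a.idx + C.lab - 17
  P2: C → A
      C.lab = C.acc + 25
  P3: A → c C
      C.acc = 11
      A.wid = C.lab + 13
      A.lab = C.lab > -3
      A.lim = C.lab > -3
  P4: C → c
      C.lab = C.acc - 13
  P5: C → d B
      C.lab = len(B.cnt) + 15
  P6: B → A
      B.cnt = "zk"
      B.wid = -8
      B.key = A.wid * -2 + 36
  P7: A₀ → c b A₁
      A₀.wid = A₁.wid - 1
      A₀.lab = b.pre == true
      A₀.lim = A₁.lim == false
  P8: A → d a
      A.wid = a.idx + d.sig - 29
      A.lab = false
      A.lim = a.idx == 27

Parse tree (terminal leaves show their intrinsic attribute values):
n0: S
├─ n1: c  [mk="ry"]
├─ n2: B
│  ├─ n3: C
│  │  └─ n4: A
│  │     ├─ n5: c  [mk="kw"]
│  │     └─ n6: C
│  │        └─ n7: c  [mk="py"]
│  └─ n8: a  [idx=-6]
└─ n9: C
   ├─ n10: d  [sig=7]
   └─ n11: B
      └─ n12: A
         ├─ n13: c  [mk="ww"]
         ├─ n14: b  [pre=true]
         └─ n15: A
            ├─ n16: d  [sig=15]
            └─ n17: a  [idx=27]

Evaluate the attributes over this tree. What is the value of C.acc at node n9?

5

1. n1.mk = "ry"  [terminal]
2. n3.acc = -8  [-8]
3. n5.mk = "kw"  [terminal]
4. n6.acc = 11  [11]
5. n7.mk = "py"  [terminal]
6. n6.lab = -2  [C.acc - 13]
7. n4.wid = 11  [C.lab + 13]
8. n4.lab = true  [C.lab > -3]
9. n4.lim = true  [C.lab > -3]
10. n3.lab = 17  [C.acc + 25]
11. n8.idx = -6  [terminal]
12. n2.cnt = "km"  ["km"]
13. n2.wid = -8  [a.idx + C.lab - 19]
14. n2.key = -6  [a.idx + C.lab - 17]
15. n9.acc = 5  [B.key + 11]
16. n10.sig = 7  [terminal]
17. n13.mk = "ww"  [terminal]
18. n14.pre = true  [terminal]
19. n16.sig = 15  [terminal]
20. n17.idx = 27  [terminal]
21. n15.wid = 13  [a.idx + d.sig - 29]
22. n15.lab = false  [false]
23. n15.lim = true  [a.idx == 27]
24. n12.wid = 12  [A₁.wid - 1]
25. n12.lab = true  [b.pre == true]
26. n12.lim = false  [A₁.lim == false]
27. n11.cnt = "zk"  ["zk"]
28. n11.wid = -8  [-8]
29. n11.key = 12  [A.wid * -2 + 36]
30. n9.lab = 17  [len(B.cnt) + 15]
31. n0.env = true  [B.key > -7]
32. n0.fin = 2  [len(c.mk)]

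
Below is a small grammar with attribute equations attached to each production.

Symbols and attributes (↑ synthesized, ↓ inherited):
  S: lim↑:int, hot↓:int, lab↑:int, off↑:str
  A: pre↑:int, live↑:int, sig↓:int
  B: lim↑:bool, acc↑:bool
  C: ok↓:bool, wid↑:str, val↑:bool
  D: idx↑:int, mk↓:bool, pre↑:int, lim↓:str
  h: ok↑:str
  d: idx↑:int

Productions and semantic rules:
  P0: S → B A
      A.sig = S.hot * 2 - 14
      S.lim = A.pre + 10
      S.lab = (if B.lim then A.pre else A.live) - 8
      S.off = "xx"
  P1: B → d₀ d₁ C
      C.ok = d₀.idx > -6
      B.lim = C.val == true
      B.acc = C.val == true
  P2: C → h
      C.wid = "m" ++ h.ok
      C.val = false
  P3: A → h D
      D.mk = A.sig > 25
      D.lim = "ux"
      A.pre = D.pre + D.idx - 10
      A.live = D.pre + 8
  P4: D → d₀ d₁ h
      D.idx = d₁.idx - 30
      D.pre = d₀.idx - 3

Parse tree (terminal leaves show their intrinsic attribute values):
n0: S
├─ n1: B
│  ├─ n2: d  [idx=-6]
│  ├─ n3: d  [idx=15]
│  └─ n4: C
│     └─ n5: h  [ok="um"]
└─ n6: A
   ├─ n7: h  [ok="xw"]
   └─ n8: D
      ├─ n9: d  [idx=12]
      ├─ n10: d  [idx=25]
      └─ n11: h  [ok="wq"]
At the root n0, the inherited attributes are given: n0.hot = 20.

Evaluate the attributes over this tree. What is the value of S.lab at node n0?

9

1. n0.hot = 20  [given at root]
2. n2.idx = -6  [terminal]
3. n3.idx = 15  [terminal]
4. n4.ok = false  [d₀.idx > -6]
5. n5.ok = "um"  [terminal]
6. n4.wid = "mum"  ["m" ++ h.ok]
7. n4.val = false  [false]
8. n1.lim = false  [C.val == true]
9. n1.acc = false  [C.val == true]
10. n6.sig = 26  [S.hot * 2 - 14]
11. n7.ok = "xw"  [terminal]
12. n8.mk = true  [A.sig > 25]
13. n8.lim = "ux"  ["ux"]
14. n9.idx = 12  [terminal]
15. n10.idx = 25  [terminal]
16. n11.ok = "wq"  [terminal]
17. n8.idx = -5  [d₁.idx - 30]
18. n8.pre = 9  [d₀.idx - 3]
19. n6.pre = -6  [D.pre + D.idx - 10]
20. n6.live = 17  [D.pre + 8]
21. n0.lim = 4  [A.pre + 10]
22. n0.lab = 9  [(if B.lim then A.pre else A.live) - 8]
23. n0.off = "xx"  ["xx"]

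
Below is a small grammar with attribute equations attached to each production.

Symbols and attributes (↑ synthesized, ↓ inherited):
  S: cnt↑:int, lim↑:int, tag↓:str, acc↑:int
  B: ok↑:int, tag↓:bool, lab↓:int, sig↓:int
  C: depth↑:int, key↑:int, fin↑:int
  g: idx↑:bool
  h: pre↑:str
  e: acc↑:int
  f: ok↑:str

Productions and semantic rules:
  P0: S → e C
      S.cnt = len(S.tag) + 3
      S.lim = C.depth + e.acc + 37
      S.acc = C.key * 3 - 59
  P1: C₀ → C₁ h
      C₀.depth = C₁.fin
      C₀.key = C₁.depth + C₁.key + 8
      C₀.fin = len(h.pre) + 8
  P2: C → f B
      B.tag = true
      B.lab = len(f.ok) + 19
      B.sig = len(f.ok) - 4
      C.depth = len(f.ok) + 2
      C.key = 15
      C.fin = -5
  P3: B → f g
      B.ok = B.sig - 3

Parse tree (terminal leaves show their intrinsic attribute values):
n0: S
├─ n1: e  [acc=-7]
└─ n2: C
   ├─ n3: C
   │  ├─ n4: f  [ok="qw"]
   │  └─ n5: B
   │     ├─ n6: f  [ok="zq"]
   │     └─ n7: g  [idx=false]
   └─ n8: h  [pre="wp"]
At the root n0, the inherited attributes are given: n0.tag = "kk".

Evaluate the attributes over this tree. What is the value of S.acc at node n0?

22

1. n0.tag = "kk"  [given at root]
2. n1.acc = -7  [terminal]
3. n4.ok = "qw"  [terminal]
4. n5.tag = true  [true]
5. n5.lab = 21  [len(f.ok) + 19]
6. n5.sig = -2  [len(f.ok) - 4]
7. n6.ok = "zq"  [terminal]
8. n7.idx = false  [terminal]
9. n5.ok = -5  [B.sig - 3]
10. n3.depth = 4  [len(f.ok) + 2]
11. n3.key = 15  [15]
12. n3.fin = -5  [-5]
13. n8.pre = "wp"  [terminal]
14. n2.depth = -5  [C₁.fin]
15. n2.key = 27  [C₁.depth + C₁.key + 8]
16. n2.fin = 10  [len(h.pre) + 8]
17. n0.cnt = 5  [len(S.tag) + 3]
18. n0.lim = 25  [C.depth + e.acc + 37]
19. n0.acc = 22  [C.key * 3 - 59]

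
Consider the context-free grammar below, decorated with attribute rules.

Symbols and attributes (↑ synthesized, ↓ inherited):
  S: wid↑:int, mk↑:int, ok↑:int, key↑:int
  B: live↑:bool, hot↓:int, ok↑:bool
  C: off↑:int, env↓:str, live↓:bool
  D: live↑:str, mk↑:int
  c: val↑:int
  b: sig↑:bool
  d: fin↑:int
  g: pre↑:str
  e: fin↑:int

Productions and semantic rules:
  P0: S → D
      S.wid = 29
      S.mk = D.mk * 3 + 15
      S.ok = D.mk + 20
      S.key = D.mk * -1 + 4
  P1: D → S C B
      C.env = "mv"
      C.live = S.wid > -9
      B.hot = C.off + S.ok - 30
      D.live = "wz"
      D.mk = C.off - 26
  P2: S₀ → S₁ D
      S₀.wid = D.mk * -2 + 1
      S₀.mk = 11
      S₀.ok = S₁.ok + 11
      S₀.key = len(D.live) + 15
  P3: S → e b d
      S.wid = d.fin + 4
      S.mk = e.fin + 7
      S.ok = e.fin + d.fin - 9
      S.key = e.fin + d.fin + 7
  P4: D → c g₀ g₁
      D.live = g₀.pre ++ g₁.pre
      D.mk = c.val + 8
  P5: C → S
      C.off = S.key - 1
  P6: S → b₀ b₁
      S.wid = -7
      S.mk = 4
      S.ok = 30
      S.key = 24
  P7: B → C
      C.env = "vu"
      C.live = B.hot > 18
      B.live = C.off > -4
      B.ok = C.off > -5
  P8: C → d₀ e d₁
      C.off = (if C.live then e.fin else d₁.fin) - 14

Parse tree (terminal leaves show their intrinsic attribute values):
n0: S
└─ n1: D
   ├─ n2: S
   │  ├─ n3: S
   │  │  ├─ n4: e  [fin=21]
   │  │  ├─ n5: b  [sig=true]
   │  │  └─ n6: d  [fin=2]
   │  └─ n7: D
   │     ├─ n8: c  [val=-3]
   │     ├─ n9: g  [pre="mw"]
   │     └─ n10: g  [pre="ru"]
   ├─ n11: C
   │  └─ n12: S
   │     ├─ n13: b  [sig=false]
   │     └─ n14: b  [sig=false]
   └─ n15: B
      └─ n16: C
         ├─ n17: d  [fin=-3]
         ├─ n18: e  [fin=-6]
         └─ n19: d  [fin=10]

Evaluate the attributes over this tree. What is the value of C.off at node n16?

1. n4.fin = 21  [terminal]
2. n5.sig = true  [terminal]
3. n6.fin = 2  [terminal]
4. n3.wid = 6  [d.fin + 4]
5. n3.mk = 28  [e.fin + 7]
6. n3.ok = 14  [e.fin + d.fin - 9]
7. n3.key = 30  [e.fin + d.fin + 7]
8. n8.val = -3  [terminal]
9. n9.pre = "mw"  [terminal]
10. n10.pre = "ru"  [terminal]
11. n7.live = "mwru"  [g₀.pre ++ g₁.pre]
12. n7.mk = 5  [c.val + 8]
13. n2.wid = -9  [D.mk * -2 + 1]
14. n2.mk = 11  [11]
15. n2.ok = 25  [S₁.ok + 11]
16. n2.key = 19  [len(D.live) + 15]
17. n11.env = "mv"  ["mv"]
18. n11.live = false  [S.wid > -9]
19. n13.sig = false  [terminal]
20. n14.sig = false  [terminal]
21. n12.wid = -7  [-7]
22. n12.mk = 4  [4]
23. n12.ok = 30  [30]
24. n12.key = 24  [24]
25. n11.off = 23  [S.key - 1]
26. n15.hot = 18  [C.off + S.ok - 30]
27. n16.env = "vu"  ["vu"]
28. n16.live = false  [B.hot > 18]
29. n17.fin = -3  [terminal]
30. n18.fin = -6  [terminal]
31. n19.fin = 10  [terminal]
32. n16.off = -4  [(if C.live then e.fin else d₁.fin) - 14]
33. n15.live = false  [C.off > -4]
34. n15.ok = true  [C.off > -5]
35. n1.live = "wz"  ["wz"]
36. n1.mk = -3  [C.off - 26]
37. n0.wid = 29  [29]
38. n0.mk = 6  [D.mk * 3 + 15]
39. n0.ok = 17  [D.mk + 20]
40. n0.key = 7  [D.mk * -1 + 4]

-4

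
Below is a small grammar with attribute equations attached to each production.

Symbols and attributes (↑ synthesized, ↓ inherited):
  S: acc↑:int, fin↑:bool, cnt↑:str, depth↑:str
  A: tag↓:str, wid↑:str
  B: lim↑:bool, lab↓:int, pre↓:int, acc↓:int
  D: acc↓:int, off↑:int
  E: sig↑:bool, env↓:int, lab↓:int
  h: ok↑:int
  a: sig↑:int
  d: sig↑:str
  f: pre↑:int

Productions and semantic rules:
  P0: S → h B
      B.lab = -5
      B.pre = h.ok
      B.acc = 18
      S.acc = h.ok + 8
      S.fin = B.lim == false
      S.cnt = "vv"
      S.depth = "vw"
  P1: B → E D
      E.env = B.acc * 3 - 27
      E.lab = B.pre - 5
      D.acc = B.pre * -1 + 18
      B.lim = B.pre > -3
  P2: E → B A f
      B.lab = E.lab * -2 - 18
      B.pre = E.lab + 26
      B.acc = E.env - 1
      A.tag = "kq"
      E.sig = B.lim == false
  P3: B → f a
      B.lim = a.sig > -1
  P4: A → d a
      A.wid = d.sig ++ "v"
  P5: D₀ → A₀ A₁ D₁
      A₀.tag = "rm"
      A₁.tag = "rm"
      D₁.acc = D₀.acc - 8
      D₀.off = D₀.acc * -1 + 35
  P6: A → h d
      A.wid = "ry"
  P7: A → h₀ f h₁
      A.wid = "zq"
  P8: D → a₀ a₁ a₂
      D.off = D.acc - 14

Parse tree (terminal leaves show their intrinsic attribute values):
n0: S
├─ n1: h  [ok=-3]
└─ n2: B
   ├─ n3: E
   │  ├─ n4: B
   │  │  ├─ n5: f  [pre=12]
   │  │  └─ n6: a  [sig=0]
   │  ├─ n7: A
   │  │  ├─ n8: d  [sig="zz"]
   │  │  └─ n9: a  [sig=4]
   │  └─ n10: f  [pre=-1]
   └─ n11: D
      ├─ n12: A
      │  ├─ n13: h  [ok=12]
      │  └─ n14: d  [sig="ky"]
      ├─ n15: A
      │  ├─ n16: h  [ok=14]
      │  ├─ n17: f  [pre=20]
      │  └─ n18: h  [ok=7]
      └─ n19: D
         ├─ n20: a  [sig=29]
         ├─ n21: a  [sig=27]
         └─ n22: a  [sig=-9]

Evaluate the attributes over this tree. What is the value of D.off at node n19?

-1

1. n1.ok = -3  [terminal]
2. n2.lab = -5  [-5]
3. n2.pre = -3  [h.ok]
4. n2.acc = 18  [18]
5. n3.env = 27  [B.acc * 3 - 27]
6. n3.lab = -8  [B.pre - 5]
7. n4.lab = -2  [E.lab * -2 - 18]
8. n4.pre = 18  [E.lab + 26]
9. n4.acc = 26  [E.env - 1]
10. n5.pre = 12  [terminal]
11. n6.sig = 0  [terminal]
12. n4.lim = true  [a.sig > -1]
13. n7.tag = "kq"  ["kq"]
14. n8.sig = "zz"  [terminal]
15. n9.sig = 4  [terminal]
16. n7.wid = "zzv"  [d.sig ++ "v"]
17. n10.pre = -1  [terminal]
18. n3.sig = false  [B.lim == false]
19. n11.acc = 21  [B.pre * -1 + 18]
20. n12.tag = "rm"  ["rm"]
21. n13.ok = 12  [terminal]
22. n14.sig = "ky"  [terminal]
23. n12.wid = "ry"  ["ry"]
24. n15.tag = "rm"  ["rm"]
25. n16.ok = 14  [terminal]
26. n17.pre = 20  [terminal]
27. n18.ok = 7  [terminal]
28. n15.wid = "zq"  ["zq"]
29. n19.acc = 13  [D₀.acc - 8]
30. n20.sig = 29  [terminal]
31. n21.sig = 27  [terminal]
32. n22.sig = -9  [terminal]
33. n19.off = -1  [D.acc - 14]
34. n11.off = 14  [D₀.acc * -1 + 35]
35. n2.lim = false  [B.pre > -3]
36. n0.acc = 5  [h.ok + 8]
37. n0.fin = true  [B.lim == false]
38. n0.cnt = "vv"  ["vv"]
39. n0.depth = "vw"  ["vw"]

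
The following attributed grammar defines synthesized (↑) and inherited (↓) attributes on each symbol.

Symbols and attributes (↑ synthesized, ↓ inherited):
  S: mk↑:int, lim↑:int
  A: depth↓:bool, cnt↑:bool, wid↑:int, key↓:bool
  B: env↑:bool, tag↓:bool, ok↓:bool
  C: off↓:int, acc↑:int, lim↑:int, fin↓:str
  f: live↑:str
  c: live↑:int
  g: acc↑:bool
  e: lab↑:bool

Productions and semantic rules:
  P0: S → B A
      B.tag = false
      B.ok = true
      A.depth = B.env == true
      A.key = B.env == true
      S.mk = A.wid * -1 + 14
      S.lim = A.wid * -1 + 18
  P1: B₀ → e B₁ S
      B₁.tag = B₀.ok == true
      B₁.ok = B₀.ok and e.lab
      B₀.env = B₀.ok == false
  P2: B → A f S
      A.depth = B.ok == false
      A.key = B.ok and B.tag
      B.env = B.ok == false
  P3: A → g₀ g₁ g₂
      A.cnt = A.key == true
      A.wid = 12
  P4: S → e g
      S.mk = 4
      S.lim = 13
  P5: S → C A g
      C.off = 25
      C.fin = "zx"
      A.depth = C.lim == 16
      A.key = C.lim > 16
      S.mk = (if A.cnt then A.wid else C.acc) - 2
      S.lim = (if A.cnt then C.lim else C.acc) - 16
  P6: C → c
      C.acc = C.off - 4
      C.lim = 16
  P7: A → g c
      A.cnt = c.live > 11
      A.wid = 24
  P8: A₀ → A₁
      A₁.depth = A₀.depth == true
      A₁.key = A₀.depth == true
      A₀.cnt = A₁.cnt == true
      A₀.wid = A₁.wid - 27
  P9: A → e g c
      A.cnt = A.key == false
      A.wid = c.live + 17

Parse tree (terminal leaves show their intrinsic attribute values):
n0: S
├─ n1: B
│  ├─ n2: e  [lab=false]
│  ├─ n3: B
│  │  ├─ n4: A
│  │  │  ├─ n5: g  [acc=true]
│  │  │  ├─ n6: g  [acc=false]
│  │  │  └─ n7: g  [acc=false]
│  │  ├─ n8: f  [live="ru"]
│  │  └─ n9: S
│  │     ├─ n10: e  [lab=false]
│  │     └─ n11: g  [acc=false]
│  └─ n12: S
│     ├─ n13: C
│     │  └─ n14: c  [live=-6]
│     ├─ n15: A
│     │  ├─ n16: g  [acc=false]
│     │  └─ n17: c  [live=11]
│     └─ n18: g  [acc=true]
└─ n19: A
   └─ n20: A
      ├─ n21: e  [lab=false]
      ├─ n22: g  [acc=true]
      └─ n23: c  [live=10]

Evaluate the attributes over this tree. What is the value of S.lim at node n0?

1. n1.tag = false  [false]
2. n1.ok = true  [true]
3. n2.lab = false  [terminal]
4. n3.tag = true  [B₀.ok == true]
5. n3.ok = false  [B₀.ok and e.lab]
6. n4.depth = true  [B.ok == false]
7. n4.key = false  [B.ok and B.tag]
8. n5.acc = true  [terminal]
9. n6.acc = false  [terminal]
10. n7.acc = false  [terminal]
11. n4.cnt = false  [A.key == true]
12. n4.wid = 12  [12]
13. n8.live = "ru"  [terminal]
14. n10.lab = false  [terminal]
15. n11.acc = false  [terminal]
16. n9.mk = 4  [4]
17. n9.lim = 13  [13]
18. n3.env = true  [B.ok == false]
19. n13.off = 25  [25]
20. n13.fin = "zx"  ["zx"]
21. n14.live = -6  [terminal]
22. n13.acc = 21  [C.off - 4]
23. n13.lim = 16  [16]
24. n15.depth = true  [C.lim == 16]
25. n15.key = false  [C.lim > 16]
26. n16.acc = false  [terminal]
27. n17.live = 11  [terminal]
28. n15.cnt = false  [c.live > 11]
29. n15.wid = 24  [24]
30. n18.acc = true  [terminal]
31. n12.mk = 19  [(if A.cnt then A.wid else C.acc) - 2]
32. n12.lim = 5  [(if A.cnt then C.lim else C.acc) - 16]
33. n1.env = false  [B₀.ok == false]
34. n19.depth = false  [B.env == true]
35. n19.key = false  [B.env == true]
36. n20.depth = false  [A₀.depth == true]
37. n20.key = false  [A₀.depth == true]
38. n21.lab = false  [terminal]
39. n22.acc = true  [terminal]
40. n23.live = 10  [terminal]
41. n20.cnt = true  [A.key == false]
42. n20.wid = 27  [c.live + 17]
43. n19.cnt = true  [A₁.cnt == true]
44. n19.wid = 0  [A₁.wid - 27]
45. n0.mk = 14  [A.wid * -1 + 14]
46. n0.lim = 18  [A.wid * -1 + 18]

18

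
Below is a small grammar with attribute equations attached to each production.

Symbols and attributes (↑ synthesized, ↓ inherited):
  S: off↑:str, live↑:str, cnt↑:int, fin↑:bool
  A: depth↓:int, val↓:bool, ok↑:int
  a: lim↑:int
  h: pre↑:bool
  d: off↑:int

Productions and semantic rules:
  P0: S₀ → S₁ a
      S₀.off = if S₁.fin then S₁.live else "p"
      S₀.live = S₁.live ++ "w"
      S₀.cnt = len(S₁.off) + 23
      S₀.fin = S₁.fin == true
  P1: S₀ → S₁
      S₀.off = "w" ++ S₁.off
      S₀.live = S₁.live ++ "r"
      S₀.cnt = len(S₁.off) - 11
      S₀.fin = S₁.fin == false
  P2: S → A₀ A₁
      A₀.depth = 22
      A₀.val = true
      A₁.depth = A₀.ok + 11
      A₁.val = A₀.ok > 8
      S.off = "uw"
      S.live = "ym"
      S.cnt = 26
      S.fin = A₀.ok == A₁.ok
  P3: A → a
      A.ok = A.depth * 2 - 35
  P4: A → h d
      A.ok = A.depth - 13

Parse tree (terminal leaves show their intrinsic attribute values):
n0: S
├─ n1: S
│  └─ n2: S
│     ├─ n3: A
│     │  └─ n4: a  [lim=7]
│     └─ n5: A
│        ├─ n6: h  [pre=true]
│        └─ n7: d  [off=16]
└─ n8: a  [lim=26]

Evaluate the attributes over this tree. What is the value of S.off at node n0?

"ymr"

1. n3.depth = 22  [22]
2. n3.val = true  [true]
3. n4.lim = 7  [terminal]
4. n3.ok = 9  [A.depth * 2 - 35]
5. n5.depth = 20  [A₀.ok + 11]
6. n5.val = true  [A₀.ok > 8]
7. n6.pre = true  [terminal]
8. n7.off = 16  [terminal]
9. n5.ok = 7  [A.depth - 13]
10. n2.off = "uw"  ["uw"]
11. n2.live = "ym"  ["ym"]
12. n2.cnt = 26  [26]
13. n2.fin = false  [A₀.ok == A₁.ok]
14. n1.off = "wuw"  ["w" ++ S₁.off]
15. n1.live = "ymr"  [S₁.live ++ "r"]
16. n1.cnt = -9  [len(S₁.off) - 11]
17. n1.fin = true  [S₁.fin == false]
18. n8.lim = 26  [terminal]
19. n0.off = "ymr"  [if S₁.fin then S₁.live else "p"]
20. n0.live = "ymrw"  [S₁.live ++ "w"]
21. n0.cnt = 26  [len(S₁.off) + 23]
22. n0.fin = true  [S₁.fin == true]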